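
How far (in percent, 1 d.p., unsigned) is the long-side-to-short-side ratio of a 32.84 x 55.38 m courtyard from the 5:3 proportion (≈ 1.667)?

1.2%

Ratio = 55.38 / 32.84 ≈ 1.6864.
Ideal 5:3 ≈ 1.6667. |1.6864 − 1.6667| / 1.6667 ≈ 1.18% → 1.2%.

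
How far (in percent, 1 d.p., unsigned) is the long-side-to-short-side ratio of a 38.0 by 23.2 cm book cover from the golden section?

Ratio = 38.0 / 23.2 ≈ 1.6379.
Ideal golden ratio ≈ 1.6180. |1.6379 − 1.6180| / 1.6180 ≈ 1.23% → 1.2%.

1.2%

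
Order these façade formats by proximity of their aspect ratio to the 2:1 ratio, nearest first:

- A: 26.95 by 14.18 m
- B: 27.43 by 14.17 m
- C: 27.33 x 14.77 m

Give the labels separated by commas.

A: 26.95/14.18 ≈ 1.901 → |1.901 − 2.000| = 0.099
B: 27.43/14.17 ≈ 1.936 → |1.936 − 2.000| = 0.064
C: 27.33/14.77 ≈ 1.850 → |1.850 − 2.000| = 0.150

B, A, C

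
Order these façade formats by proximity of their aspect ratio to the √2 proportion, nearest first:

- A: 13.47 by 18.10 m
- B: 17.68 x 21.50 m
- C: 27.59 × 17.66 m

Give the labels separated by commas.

A: 18.10/13.47 ≈ 1.344 → |1.344 − 1.414| = 0.070
B: 21.50/17.68 ≈ 1.216 → |1.216 − 1.414| = 0.198
C: 27.59/17.66 ≈ 1.562 → |1.562 − 1.414| = 0.148

A, C, B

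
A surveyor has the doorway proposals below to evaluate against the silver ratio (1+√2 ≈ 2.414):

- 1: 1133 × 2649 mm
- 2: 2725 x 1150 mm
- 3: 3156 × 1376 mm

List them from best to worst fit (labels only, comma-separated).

Ratios: 1 = 2649 / 1133 ≈ 2.338; 2 = 2725 / 1150 ≈ 2.370; 3 = 3156 / 1376 ≈ 2.294.
|Δ from 2.414|: 1 0.076; 2 0.044; 3 0.120.

2, 1, 3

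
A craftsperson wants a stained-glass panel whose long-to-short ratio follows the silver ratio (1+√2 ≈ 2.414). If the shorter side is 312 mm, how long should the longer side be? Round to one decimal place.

753.2 mm

silver ratio ≈ 2.41421.
Longer side = 312 × 2.41421 ≈ 753.234 → 753.2 mm.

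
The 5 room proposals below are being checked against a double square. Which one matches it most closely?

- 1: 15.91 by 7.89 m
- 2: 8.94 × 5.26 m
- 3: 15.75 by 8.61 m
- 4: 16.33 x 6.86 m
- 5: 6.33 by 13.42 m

Ratios (long/short): 1 ≈ 2.016; 2 ≈ 1.700; 3 ≈ 1.829; 4 ≈ 2.380; 5 ≈ 2.120.
2:1 ≈ 2.000; option 1 is nearest (Δ 0.016).

1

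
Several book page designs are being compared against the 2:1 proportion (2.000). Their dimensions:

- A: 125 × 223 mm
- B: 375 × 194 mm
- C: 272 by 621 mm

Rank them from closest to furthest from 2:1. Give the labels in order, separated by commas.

B, A, C

A: 223/125 ≈ 1.784 → |1.784 − 2.000| = 0.216
B: 375/194 ≈ 1.933 → |1.933 − 2.000| = 0.067
C: 621/272 ≈ 2.283 → |2.283 − 2.000| = 0.283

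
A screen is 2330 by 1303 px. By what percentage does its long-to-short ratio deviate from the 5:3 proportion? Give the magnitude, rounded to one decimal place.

Ratio = 2330 / 1303 ≈ 1.7882.
Ideal 5:3 ≈ 1.6667. |1.7882 − 1.6667| / 1.6667 ≈ 7.29% → 7.3%.

7.3%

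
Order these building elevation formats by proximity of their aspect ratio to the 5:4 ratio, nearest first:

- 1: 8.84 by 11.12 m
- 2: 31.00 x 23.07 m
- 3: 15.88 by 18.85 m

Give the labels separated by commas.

1, 3, 2

Ratios: 1 = 11.12 / 8.84 ≈ 1.258; 2 = 31.00 / 23.07 ≈ 1.344; 3 = 18.85 / 15.88 ≈ 1.187.
|Δ from 1.250|: 1 0.008; 2 0.094; 3 0.063.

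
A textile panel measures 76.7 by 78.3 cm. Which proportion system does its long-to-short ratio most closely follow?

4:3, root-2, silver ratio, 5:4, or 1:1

1:1

Ratio = 78.3 / 76.7 ≈ 1.021.
Distances: 4:3 1.333 (Δ 0.312); root-2 1.414 (Δ 0.393); silver ratio 2.414 (Δ 1.393); 5:4 1.250 (Δ 0.229); 1:1 1.000 (Δ 0.021).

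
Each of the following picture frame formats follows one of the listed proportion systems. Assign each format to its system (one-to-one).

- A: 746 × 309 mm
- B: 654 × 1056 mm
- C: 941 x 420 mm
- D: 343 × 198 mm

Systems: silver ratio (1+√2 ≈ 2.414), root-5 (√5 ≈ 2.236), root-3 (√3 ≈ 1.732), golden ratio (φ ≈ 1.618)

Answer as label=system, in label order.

Ratios: A ≈ 2.414; B ≈ 1.615; C ≈ 2.240; D ≈ 1.732.
Targets: silver ratio ≈ 2.414; root-5 ≈ 2.236; root-3 ≈ 1.732; golden ratio ≈ 1.618.

A=silver ratio, B=golden ratio, C=root-5, D=root-3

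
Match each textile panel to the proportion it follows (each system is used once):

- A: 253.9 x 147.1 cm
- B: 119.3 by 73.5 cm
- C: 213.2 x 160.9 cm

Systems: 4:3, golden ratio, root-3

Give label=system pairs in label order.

A=root-3, B=golden ratio, C=4:3

Ratios: A ≈ 1.726; B ≈ 1.623; C ≈ 1.325.
Targets: 4:3 ≈ 1.333; golden ratio ≈ 1.618; root-3 ≈ 1.732.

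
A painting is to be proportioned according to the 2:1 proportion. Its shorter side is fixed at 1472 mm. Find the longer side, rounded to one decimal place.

2944.0 mm

2:1 = 2.00000.
Longer side = 1472 × 2.00000 ≈ 2944.000 → 2944.0 mm.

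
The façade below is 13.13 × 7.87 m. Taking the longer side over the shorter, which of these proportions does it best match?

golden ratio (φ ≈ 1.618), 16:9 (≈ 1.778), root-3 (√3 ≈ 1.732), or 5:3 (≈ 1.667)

5:3

Ratio = 13.13 / 7.87 ≈ 1.668.
Distances: golden ratio 1.618 (Δ 0.050); 16:9 1.778 (Δ 0.110); root-3 1.732 (Δ 0.064); 5:3 1.667 (Δ 0.001).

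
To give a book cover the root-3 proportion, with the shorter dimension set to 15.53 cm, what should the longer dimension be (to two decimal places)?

26.90 cm

root-3 ≈ 1.73205.
Longer side = 15.53 × 1.73205 ≈ 26.8987 → 26.90 cm.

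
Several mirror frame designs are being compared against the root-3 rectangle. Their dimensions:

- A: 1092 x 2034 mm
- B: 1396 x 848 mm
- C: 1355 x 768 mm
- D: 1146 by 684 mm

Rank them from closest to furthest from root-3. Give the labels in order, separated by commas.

Ratios: A = 2034 / 1092 ≈ 1.863; B = 1396 / 848 ≈ 1.646; C = 1355 / 768 ≈ 1.764; D = 1146 / 684 ≈ 1.675.
|Δ from 1.732|: A 0.131; B 0.086; C 0.032; D 0.057.

C, D, B, A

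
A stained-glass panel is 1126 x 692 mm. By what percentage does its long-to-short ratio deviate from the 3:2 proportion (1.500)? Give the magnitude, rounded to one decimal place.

8.5%

Ratio = 1126 / 692 ≈ 1.6272.
Ideal 3:2 = 1.5000. |1.6272 − 1.5000| / 1.5000 ≈ 8.48% → 8.5%.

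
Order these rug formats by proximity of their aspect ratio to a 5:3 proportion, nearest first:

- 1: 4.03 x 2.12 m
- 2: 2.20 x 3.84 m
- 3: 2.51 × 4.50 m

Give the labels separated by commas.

2, 3, 1

Ratios: 1 = 4.03 / 2.12 ≈ 1.901; 2 = 3.84 / 2.20 ≈ 1.745; 3 = 4.50 / 2.51 ≈ 1.793.
|Δ from 1.667|: 1 0.234; 2 0.078; 3 0.126.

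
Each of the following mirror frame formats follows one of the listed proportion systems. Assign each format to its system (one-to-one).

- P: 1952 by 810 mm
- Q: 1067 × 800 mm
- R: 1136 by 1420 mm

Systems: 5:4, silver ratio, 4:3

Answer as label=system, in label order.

Ratios: P ≈ 2.410; Q ≈ 1.334; R ≈ 1.250.
Targets: 5:4 ≈ 1.250; silver ratio ≈ 2.414; 4:3 ≈ 1.333.

P=silver ratio, Q=4:3, R=5:4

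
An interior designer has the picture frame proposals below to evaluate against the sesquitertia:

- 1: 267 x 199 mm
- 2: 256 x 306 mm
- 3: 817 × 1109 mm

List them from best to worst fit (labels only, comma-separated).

1, 3, 2

1: 267/199 ≈ 1.342 → |1.342 − 1.333| = 0.009
2: 306/256 ≈ 1.195 → |1.195 − 1.333| = 0.138
3: 1109/817 ≈ 1.357 → |1.357 − 1.333| = 0.024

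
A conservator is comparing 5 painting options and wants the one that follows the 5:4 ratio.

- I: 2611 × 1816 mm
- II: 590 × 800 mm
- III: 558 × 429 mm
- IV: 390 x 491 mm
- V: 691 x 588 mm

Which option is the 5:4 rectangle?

IV

Ratios (long/short): I ≈ 1.438; II ≈ 1.356; III ≈ 1.301; IV ≈ 1.259; V ≈ 1.175.
5:4 ≈ 1.250; option IV is nearest (Δ 0.009).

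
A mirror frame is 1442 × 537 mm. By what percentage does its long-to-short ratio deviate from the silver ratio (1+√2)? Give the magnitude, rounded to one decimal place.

11.2%

Ratio = 1442 / 537 ≈ 2.6853.
Ideal silver ratio ≈ 2.4142. |2.6853 − 2.4142| / 2.4142 ≈ 11.23% → 11.2%.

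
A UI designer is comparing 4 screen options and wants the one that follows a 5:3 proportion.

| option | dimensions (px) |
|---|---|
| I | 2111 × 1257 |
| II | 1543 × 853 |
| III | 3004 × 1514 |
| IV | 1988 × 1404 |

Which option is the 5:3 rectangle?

Target 5:3 ≈ 1.667.
I: 1.679 (Δ0.012)  II: 1.809 (Δ0.142)  III: 1.984 (Δ0.317)  IV: 1.416 (Δ0.251)

I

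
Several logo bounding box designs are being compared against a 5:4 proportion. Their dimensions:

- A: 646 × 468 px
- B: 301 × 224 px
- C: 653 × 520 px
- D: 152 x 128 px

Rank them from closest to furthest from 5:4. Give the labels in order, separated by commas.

Ratios: A = 646 / 468 ≈ 1.380; B = 301 / 224 ≈ 1.344; C = 653 / 520 ≈ 1.256; D = 152 / 128 ≈ 1.188.
|Δ from 1.250|: A 0.130; B 0.094; C 0.006; D 0.062.

C, D, B, A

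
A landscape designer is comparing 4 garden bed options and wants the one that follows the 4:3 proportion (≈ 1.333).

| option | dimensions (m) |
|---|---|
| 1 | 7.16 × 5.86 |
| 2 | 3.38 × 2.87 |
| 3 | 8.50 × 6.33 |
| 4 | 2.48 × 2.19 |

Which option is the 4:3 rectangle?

3

Ratios (long/short): 1 ≈ 1.222; 2 ≈ 1.178; 3 ≈ 1.343; 4 ≈ 1.132.
4:3 ≈ 1.333; option 3 is nearest (Δ 0.010).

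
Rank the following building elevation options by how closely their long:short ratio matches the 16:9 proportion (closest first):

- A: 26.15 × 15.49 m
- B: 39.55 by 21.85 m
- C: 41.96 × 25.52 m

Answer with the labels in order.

B, A, C

Ratios: A = 26.15 / 15.49 ≈ 1.688; B = 39.55 / 21.85 ≈ 1.810; C = 41.96 / 25.52 ≈ 1.644.
|Δ from 1.778|: A 0.090; B 0.032; C 0.134.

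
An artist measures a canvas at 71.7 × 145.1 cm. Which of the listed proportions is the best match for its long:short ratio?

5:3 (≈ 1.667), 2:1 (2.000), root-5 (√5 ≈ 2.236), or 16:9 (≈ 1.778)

Ratio = 145.1 / 71.7 ≈ 2.024.
Distances: 5:3 1.667 (Δ 0.357); 2:1 2.000 (Δ 0.024); root-5 2.236 (Δ 0.212); 16:9 1.778 (Δ 0.246).

2:1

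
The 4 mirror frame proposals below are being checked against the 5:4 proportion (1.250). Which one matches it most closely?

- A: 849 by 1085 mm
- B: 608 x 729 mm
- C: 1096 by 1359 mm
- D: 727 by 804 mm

Target 5:4 ≈ 1.250.
A: 1.278 (Δ0.028)  B: 1.199 (Δ0.051)  C: 1.240 (Δ0.010)  D: 1.106 (Δ0.144)

C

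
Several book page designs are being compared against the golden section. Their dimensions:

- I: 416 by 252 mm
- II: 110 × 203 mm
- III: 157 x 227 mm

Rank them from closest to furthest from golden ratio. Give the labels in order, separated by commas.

I: 416/252 ≈ 1.651 → |1.651 − 1.618| = 0.033
II: 203/110 ≈ 1.845 → |1.845 − 1.618| = 0.227
III: 227/157 ≈ 1.446 → |1.446 − 1.618| = 0.172

I, III, II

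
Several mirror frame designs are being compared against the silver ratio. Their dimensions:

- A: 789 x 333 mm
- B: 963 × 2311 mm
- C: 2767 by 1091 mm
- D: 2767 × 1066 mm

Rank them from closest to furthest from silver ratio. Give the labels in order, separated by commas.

B, A, C, D

Ratios: A = 789 / 333 ≈ 2.369; B = 2311 / 963 ≈ 2.400; C = 2767 / 1091 ≈ 2.536; D = 2767 / 1066 ≈ 2.596.
|Δ from 2.414|: A 0.045; B 0.014; C 0.122; D 0.182.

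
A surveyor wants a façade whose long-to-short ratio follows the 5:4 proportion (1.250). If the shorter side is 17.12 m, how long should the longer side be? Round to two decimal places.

5:4 = 1.25000.
Longer side = 17.12 × 1.25000 ≈ 21.4000 → 21.40 m.

21.40 m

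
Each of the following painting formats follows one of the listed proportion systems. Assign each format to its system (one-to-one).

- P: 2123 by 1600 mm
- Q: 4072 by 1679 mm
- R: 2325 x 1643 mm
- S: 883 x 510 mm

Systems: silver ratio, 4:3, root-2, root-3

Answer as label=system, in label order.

P=4:3, Q=silver ratio, R=root-2, S=root-3

Ratios: P ≈ 1.327; Q ≈ 2.425; R ≈ 1.415; S ≈ 1.731.
Targets: silver ratio ≈ 2.414; 4:3 ≈ 1.333; root-2 ≈ 1.414; root-3 ≈ 1.732.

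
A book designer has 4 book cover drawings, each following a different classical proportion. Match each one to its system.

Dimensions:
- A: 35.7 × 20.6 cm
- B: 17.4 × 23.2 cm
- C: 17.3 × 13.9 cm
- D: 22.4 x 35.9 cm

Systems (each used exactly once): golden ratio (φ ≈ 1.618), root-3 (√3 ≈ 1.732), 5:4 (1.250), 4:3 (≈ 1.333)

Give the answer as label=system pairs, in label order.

A = 35.7/20.6 ≈ 1.733 → root-3 (1.732)
B = 23.2/17.4 ≈ 1.333 → 4:3 (1.333)
C = 17.3/13.9 ≈ 1.245 → 5:4 (1.250)
D = 35.9/22.4 ≈ 1.603 → golden ratio (1.618)

A=root-3, B=4:3, C=5:4, D=golden ratio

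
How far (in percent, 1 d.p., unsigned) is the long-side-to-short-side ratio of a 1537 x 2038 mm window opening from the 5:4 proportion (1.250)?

Ratio = 2038 / 1537 ≈ 1.3260.
Ideal 5:4 = 1.2500. |1.3260 − 1.2500| / 1.2500 ≈ 6.08% → 6.1%.

6.1%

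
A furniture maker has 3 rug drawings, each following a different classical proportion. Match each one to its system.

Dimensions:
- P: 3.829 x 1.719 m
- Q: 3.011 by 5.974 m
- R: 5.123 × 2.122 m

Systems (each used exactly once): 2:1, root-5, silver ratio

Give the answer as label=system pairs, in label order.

Ratios: P ≈ 2.227; Q ≈ 1.984; R ≈ 2.414.
Targets: 2:1 ≈ 2.000; root-5 ≈ 2.236; silver ratio ≈ 2.414.

P=root-5, Q=2:1, R=silver ratio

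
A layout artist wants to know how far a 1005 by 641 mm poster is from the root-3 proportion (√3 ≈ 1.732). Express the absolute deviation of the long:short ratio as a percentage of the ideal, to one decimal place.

Ratio = 1005 / 641 ≈ 1.5679.
Ideal root-3 ≈ 1.7321. |1.5679 − 1.7321| / 1.7321 ≈ 9.48% → 9.5%.

9.5%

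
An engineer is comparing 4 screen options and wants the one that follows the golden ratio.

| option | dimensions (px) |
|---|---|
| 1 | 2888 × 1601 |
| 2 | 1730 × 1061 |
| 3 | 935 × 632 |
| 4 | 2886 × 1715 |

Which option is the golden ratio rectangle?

2

Target golden ratio ≈ 1.618.
1: 1.804 (Δ0.186)  2: 1.631 (Δ0.013)  3: 1.479 (Δ0.139)  4: 1.683 (Δ0.065)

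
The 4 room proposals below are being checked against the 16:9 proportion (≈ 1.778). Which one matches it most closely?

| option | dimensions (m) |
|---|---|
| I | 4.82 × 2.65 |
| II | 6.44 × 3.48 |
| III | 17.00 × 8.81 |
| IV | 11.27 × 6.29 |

IV

Target 16:9 ≈ 1.778.
I: 1.819 (Δ0.041)  II: 1.851 (Δ0.073)  III: 1.930 (Δ0.152)  IV: 1.792 (Δ0.014)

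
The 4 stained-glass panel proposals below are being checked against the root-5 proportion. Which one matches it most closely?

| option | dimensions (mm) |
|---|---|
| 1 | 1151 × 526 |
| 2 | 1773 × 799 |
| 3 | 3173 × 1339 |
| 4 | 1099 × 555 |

2

Ratios (long/short): 1 ≈ 2.188; 2 ≈ 2.219; 3 ≈ 2.370; 4 ≈ 1.980.
root-5 ≈ 2.236; option 2 is nearest (Δ 0.017).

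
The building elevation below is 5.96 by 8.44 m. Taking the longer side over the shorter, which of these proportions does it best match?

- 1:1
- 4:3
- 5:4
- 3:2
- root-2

root-2

8.44/5.96 ≈ 1.416. Nearest candidates are root-2 (1.414, off by 0.002) and 4:3 (1.333, off by 0.083).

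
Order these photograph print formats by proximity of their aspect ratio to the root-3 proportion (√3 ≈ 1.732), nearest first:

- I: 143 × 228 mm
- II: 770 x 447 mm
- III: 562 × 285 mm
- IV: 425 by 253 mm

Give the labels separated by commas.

II, IV, I, III

Ratios: I = 228 / 143 ≈ 1.594; II = 770 / 447 ≈ 1.723; III = 562 / 285 ≈ 1.972; IV = 425 / 253 ≈ 1.680.
|Δ from 1.732|: I 0.138; II 0.009; III 0.240; IV 0.052.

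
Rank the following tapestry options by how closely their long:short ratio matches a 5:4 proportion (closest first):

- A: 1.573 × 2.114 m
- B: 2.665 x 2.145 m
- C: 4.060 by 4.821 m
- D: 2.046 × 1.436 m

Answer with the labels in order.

B, C, A, D

Ratios: A = 2.114 / 1.573 ≈ 1.344; B = 2.665 / 2.145 ≈ 1.242; C = 4.821 / 4.060 ≈ 1.187; D = 2.046 / 1.436 ≈ 1.425.
|Δ from 1.250|: A 0.094; B 0.008; C 0.063; D 0.175.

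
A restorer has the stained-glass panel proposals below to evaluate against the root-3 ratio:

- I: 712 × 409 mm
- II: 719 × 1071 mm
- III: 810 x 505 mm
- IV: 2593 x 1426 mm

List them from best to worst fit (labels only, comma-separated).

I, IV, III, II

Ratios: I = 712 / 409 ≈ 1.741; II = 1071 / 719 ≈ 1.490; III = 810 / 505 ≈ 1.604; IV = 2593 / 1426 ≈ 1.818.
|Δ from 1.732|: I 0.009; II 0.242; III 0.128; IV 0.086.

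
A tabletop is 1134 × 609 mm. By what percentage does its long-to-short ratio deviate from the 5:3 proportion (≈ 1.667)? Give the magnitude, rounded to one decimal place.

11.7%

Ratio = 1134 / 609 ≈ 1.8621.
Ideal 5:3 ≈ 1.6667. |1.8621 − 1.6667| / 1.6667 ≈ 11.72% → 11.7%.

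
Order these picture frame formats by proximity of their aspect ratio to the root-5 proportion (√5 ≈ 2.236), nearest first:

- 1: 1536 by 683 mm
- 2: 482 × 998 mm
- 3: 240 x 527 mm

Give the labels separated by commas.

1: 1536/683 ≈ 2.249 → |2.249 − 2.236| = 0.013
2: 998/482 ≈ 2.071 → |2.071 − 2.236| = 0.165
3: 527/240 ≈ 2.196 → |2.196 − 2.236| = 0.040

1, 3, 2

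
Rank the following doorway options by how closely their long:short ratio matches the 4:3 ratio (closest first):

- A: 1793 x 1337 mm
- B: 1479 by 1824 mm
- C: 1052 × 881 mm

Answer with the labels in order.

A: 1793/1337 ≈ 1.341 → |1.341 − 1.333| = 0.008
B: 1824/1479 ≈ 1.233 → |1.233 − 1.333| = 0.100
C: 1052/881 ≈ 1.194 → |1.194 − 1.333| = 0.139

A, B, C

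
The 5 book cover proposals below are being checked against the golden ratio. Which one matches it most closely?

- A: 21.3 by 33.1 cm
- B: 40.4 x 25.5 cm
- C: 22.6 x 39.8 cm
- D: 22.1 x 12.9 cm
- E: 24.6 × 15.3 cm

E

Target golden ratio ≈ 1.618.
A: 1.554 (Δ0.064)  B: 1.584 (Δ0.034)  C: 1.761 (Δ0.143)  D: 1.713 (Δ0.095)  E: 1.608 (Δ0.010)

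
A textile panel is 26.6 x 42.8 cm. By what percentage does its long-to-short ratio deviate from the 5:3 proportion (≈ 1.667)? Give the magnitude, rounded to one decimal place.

3.5%

Ratio = 42.8 / 26.6 ≈ 1.6090.
Ideal 5:3 ≈ 1.6667. |1.6090 − 1.6667| / 1.6667 ≈ 3.46% → 3.5%.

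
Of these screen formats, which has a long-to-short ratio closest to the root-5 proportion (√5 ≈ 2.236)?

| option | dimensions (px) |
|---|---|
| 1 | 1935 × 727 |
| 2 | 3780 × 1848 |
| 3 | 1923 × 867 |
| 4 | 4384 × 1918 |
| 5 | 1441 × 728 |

Ratios (long/short): 1 ≈ 2.662; 2 ≈ 2.045; 3 ≈ 2.218; 4 ≈ 2.286; 5 ≈ 1.979.
root-5 ≈ 2.236; option 3 is nearest (Δ 0.018).

3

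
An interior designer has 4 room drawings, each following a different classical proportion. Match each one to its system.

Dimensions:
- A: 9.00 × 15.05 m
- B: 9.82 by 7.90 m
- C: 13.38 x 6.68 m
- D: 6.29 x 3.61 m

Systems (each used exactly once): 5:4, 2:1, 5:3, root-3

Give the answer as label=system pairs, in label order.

A=5:3, B=5:4, C=2:1, D=root-3

Ratios: A ≈ 1.672; B ≈ 1.243; C ≈ 2.003; D ≈ 1.742.
Targets: 5:4 ≈ 1.250; 2:1 ≈ 2.000; 5:3 ≈ 1.667; root-3 ≈ 1.732.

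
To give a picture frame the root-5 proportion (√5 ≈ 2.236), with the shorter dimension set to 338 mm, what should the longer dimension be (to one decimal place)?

755.8 mm

root-5 ≈ 2.23607.
Longer side = 338 × 2.23607 ≈ 755.792 → 755.8 mm.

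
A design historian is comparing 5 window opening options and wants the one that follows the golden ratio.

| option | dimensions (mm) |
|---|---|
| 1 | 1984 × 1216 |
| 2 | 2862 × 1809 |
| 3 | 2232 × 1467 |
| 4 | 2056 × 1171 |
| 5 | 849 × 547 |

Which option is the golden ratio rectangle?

1

Ratios (long/short): 1 ≈ 1.632; 2 ≈ 1.582; 3 ≈ 1.521; 4 ≈ 1.756; 5 ≈ 1.552.
golden ratio ≈ 1.618; option 1 is nearest (Δ 0.014).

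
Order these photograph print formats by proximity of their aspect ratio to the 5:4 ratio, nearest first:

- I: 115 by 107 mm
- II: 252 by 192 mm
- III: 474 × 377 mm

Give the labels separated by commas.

Ratios: I = 115 / 107 ≈ 1.075; II = 252 / 192 ≈ 1.312; III = 474 / 377 ≈ 1.257.
|Δ from 1.250|: I 0.175; II 0.062; III 0.007.

III, II, I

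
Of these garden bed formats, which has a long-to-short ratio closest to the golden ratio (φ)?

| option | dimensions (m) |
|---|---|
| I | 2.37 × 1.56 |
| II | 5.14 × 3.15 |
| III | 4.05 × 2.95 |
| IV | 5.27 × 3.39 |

Target golden ratio ≈ 1.618.
I: 1.519 (Δ0.099)  II: 1.632 (Δ0.014)  III: 1.373 (Δ0.245)  IV: 1.555 (Δ0.063)

II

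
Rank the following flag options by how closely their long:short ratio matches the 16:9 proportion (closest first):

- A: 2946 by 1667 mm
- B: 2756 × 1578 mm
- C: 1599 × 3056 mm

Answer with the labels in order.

Ratios: A = 2946 / 1667 ≈ 1.767; B = 2756 / 1578 ≈ 1.747; C = 3056 / 1599 ≈ 1.911.
|Δ from 1.778|: A 0.011; B 0.031; C 0.133.

A, B, C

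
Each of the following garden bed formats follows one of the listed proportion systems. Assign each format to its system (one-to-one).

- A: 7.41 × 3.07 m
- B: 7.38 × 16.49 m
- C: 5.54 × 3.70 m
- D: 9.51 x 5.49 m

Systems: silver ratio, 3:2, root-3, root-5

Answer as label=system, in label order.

Ratios: A ≈ 2.414; B ≈ 2.234; C ≈ 1.497; D ≈ 1.732.
Targets: silver ratio ≈ 2.414; 3:2 ≈ 1.500; root-3 ≈ 1.732; root-5 ≈ 2.236.

A=silver ratio, B=root-5, C=3:2, D=root-3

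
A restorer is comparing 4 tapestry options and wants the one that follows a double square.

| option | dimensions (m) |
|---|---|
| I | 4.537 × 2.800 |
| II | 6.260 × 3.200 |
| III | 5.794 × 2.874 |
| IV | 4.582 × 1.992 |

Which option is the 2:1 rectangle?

III

Ratios (long/short): I ≈ 1.620; II ≈ 1.956; III ≈ 2.016; IV ≈ 2.300.
2:1 ≈ 2.000; option III is nearest (Δ 0.016).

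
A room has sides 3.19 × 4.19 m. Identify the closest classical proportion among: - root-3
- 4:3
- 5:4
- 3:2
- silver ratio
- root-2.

4.19/3.19 ≈ 1.313. Nearest candidates are 4:3 (1.333, off by 0.020) and 5:4 (1.250, off by 0.063).

4:3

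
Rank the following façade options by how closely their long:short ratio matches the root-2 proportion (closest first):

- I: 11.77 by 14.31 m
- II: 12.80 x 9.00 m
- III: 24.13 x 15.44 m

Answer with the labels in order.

II, III, I

Ratios: I = 14.31 / 11.77 ≈ 1.216; II = 12.80 / 9.00 ≈ 1.422; III = 24.13 / 15.44 ≈ 1.563.
|Δ from 1.414|: I 0.198; II 0.008; III 0.149.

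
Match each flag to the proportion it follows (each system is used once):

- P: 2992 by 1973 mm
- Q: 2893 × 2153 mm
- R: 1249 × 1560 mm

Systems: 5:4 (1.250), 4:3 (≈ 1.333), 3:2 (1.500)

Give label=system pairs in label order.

P = 2992/1973 ≈ 1.516 → 3:2 (1.500)
Q = 2893/2153 ≈ 1.344 → 4:3 (1.333)
R = 1560/1249 ≈ 1.249 → 5:4 (1.250)

P=3:2, Q=4:3, R=5:4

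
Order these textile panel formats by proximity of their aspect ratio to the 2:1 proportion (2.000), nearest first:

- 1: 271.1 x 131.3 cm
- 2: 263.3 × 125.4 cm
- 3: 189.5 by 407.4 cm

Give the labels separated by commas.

Ratios: 1 = 271.1 / 131.3 ≈ 2.065; 2 = 263.3 / 125.4 ≈ 2.100; 3 = 407.4 / 189.5 ≈ 2.150.
|Δ from 2.000|: 1 0.065; 2 0.100; 3 0.150.

1, 2, 3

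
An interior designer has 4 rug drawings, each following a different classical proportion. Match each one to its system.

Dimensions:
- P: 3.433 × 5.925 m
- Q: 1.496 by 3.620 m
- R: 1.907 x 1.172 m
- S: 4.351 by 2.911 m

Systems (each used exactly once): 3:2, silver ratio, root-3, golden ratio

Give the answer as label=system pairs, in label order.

P=root-3, Q=silver ratio, R=golden ratio, S=3:2

Ratios: P ≈ 1.726; Q ≈ 2.420; R ≈ 1.627; S ≈ 1.495.
Targets: 3:2 ≈ 1.500; silver ratio ≈ 2.414; root-3 ≈ 1.732; golden ratio ≈ 1.618.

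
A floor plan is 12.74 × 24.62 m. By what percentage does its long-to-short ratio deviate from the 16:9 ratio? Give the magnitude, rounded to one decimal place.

Ratio = 24.62 / 12.74 ≈ 1.9325.
Ideal 16:9 ≈ 1.7778. |1.9325 − 1.7778| / 1.7778 ≈ 8.70% → 8.7%.

8.7%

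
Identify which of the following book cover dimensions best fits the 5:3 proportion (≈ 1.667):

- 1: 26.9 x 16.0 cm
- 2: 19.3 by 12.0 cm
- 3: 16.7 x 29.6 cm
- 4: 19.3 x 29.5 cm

Ratios (long/short): 1 ≈ 1.681; 2 ≈ 1.608; 3 ≈ 1.772; 4 ≈ 1.528.
5:3 ≈ 1.667; option 1 is nearest (Δ 0.014).

1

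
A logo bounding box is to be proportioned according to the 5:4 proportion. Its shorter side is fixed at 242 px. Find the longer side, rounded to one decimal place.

5:4 = 1.25000.
Longer side = 242 × 1.25000 ≈ 302.500 → 302.5 px.

302.5 px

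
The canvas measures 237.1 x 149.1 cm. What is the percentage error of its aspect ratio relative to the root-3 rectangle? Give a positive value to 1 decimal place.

Ratio = 237.1 / 149.1 ≈ 1.5902.
Ideal root-3 ≈ 1.7321. |1.5902 − 1.7321| / 1.7321 ≈ 8.19% → 8.2%.

8.2%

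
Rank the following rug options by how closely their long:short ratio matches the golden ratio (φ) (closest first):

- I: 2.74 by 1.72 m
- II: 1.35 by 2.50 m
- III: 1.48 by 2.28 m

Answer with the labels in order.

I: 2.74/1.72 ≈ 1.593 → |1.593 − 1.618| = 0.025
II: 2.50/1.35 ≈ 1.852 → |1.852 − 1.618| = 0.234
III: 2.28/1.48 ≈ 1.541 → |1.541 − 1.618| = 0.077

I, III, II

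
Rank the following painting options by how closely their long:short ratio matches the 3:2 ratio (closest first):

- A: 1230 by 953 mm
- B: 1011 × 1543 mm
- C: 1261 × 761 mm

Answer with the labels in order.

B, C, A

Ratios: A = 1230 / 953 ≈ 1.291; B = 1543 / 1011 ≈ 1.526; C = 1261 / 761 ≈ 1.657.
|Δ from 1.500|: A 0.209; B 0.026; C 0.157.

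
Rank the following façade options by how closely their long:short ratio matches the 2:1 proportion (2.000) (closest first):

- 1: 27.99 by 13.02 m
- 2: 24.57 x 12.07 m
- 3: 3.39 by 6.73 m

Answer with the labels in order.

3, 2, 1

Ratios: 1 = 27.99 / 13.02 ≈ 2.150; 2 = 24.57 / 12.07 ≈ 2.036; 3 = 6.73 / 3.39 ≈ 1.985.
|Δ from 2.000|: 1 0.150; 2 0.036; 3 0.015.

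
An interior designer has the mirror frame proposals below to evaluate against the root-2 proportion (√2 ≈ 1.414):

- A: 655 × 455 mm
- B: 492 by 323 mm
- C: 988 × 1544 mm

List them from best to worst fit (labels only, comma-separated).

A, B, C

Ratios: A = 655 / 455 ≈ 1.440; B = 492 / 323 ≈ 1.523; C = 1544 / 988 ≈ 1.563.
|Δ from 1.414|: A 0.026; B 0.109; C 0.149.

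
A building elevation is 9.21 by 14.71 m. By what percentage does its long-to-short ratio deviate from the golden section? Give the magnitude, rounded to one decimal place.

1.3%

Ratio = 14.71 / 9.21 ≈ 1.5972.
Ideal golden ratio ≈ 1.6180. |1.5972 − 1.6180| / 1.6180 ≈ 1.29% → 1.3%.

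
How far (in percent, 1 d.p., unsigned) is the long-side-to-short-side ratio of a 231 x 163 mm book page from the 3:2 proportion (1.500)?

Ratio = 231 / 163 ≈ 1.4172.
Ideal 3:2 = 1.5000. |1.4172 − 1.5000| / 1.5000 ≈ 5.52% → 5.5%.

5.5%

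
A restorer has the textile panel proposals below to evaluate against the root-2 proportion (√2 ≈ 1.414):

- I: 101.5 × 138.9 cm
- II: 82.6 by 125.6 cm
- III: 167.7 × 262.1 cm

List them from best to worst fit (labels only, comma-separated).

I, II, III

Ratios: I = 138.9 / 101.5 ≈ 1.368; II = 125.6 / 82.6 ≈ 1.521; III = 262.1 / 167.7 ≈ 1.563.
|Δ from 1.414|: I 0.046; II 0.107; III 0.149.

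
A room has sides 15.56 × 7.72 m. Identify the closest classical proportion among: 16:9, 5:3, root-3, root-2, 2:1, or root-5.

2:1

15.56/7.72 ≈ 2.016. Nearest candidates are 2:1 (2.000, off by 0.016) and root-5 (2.236, off by 0.220).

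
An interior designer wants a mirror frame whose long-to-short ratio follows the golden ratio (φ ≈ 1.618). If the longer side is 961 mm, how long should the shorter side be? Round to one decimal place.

golden ratio ≈ 1.61803.
Shorter side = 961 ÷ 1.61803 ≈ 593.932 → 593.9 mm.

593.9 mm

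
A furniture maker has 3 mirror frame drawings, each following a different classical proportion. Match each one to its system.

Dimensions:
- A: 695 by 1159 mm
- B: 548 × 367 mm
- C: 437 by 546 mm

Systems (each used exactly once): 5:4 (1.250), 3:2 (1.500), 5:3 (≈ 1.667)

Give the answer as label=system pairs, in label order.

Ratios: A ≈ 1.668; B ≈ 1.493; C ≈ 1.249.
Targets: 5:4 ≈ 1.250; 3:2 ≈ 1.500; 5:3 ≈ 1.667.

A=5:3, B=3:2, C=5:4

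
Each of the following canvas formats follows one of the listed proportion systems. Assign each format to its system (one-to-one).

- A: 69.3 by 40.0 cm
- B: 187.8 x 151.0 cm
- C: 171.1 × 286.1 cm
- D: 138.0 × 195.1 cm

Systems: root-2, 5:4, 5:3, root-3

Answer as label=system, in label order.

A=root-3, B=5:4, C=5:3, D=root-2

A = 69.3/40.0 ≈ 1.732 → root-3 (1.732)
B = 187.8/151.0 ≈ 1.244 → 5:4 (1.250)
C = 286.1/171.1 ≈ 1.672 → 5:3 (1.667)
D = 195.1/138.0 ≈ 1.414 → root-2 (1.414)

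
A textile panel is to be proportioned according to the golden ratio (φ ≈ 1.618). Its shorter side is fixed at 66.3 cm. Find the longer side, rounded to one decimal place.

107.3 cm

golden ratio ≈ 1.61803.
Longer side = 66.3 × 1.61803 ≈ 107.275 → 107.3 cm.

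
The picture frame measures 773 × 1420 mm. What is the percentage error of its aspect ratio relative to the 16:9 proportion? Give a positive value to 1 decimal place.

Ratio = 1420 / 773 ≈ 1.8370.
Ideal 16:9 ≈ 1.7778. |1.8370 − 1.7778| / 1.7778 ≈ 3.33% → 3.3%.

3.3%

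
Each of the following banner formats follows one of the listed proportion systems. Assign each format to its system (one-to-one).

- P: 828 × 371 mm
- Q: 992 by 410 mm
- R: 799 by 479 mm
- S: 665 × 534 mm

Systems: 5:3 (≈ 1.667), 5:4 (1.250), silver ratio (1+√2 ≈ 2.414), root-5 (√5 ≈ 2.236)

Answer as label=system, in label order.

P=root-5, Q=silver ratio, R=5:3, S=5:4

Ratios: P ≈ 2.232; Q ≈ 2.420; R ≈ 1.668; S ≈ 1.245.
Targets: 5:3 ≈ 1.667; 5:4 ≈ 1.250; silver ratio ≈ 2.414; root-5 ≈ 2.236.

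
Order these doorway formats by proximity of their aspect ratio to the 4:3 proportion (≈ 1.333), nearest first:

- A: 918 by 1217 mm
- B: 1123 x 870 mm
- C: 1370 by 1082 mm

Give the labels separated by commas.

A, B, C

Ratios: A = 1217 / 918 ≈ 1.326; B = 1123 / 870 ≈ 1.291; C = 1370 / 1082 ≈ 1.266.
|Δ from 1.333|: A 0.007; B 0.042; C 0.067.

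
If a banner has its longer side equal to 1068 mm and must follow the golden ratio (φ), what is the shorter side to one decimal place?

golden ratio ≈ 1.61803.
Shorter side = 1068 ÷ 1.61803 ≈ 660.062 → 660.1 mm.

660.1 mm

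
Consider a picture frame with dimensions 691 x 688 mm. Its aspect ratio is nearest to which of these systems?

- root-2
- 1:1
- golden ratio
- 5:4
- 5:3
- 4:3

Ratio = 691 / 688 ≈ 1.004.
Distances: root-2 1.414 (Δ 0.410); 1:1 1.000 (Δ 0.004); golden ratio 1.618 (Δ 0.614); 5:4 1.250 (Δ 0.246); 5:3 1.667 (Δ 0.663); 4:3 1.333 (Δ 0.329).

1:1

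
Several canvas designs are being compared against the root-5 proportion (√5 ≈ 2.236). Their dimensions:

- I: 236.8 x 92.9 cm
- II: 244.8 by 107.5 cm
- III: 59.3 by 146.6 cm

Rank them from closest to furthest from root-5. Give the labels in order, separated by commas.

II, III, I

I: 236.8/92.9 ≈ 2.549 → |2.549 − 2.236| = 0.313
II: 244.8/107.5 ≈ 2.277 → |2.277 − 2.236| = 0.041
III: 146.6/59.3 ≈ 2.472 → |2.472 − 2.236| = 0.236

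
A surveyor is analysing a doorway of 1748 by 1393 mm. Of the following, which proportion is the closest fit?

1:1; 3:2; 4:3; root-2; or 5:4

Ratio = 1748 / 1393 ≈ 1.255.
Distances: 1:1 1.000 (Δ 0.255); 3:2 1.500 (Δ 0.245); 4:3 1.333 (Δ 0.078); root-2 1.414 (Δ 0.159); 5:4 1.250 (Δ 0.005).

5:4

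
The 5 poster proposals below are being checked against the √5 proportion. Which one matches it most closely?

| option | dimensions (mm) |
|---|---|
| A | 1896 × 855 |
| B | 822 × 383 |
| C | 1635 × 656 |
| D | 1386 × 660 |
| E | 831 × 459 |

Ratios (long/short): A ≈ 2.218; B ≈ 2.146; C ≈ 2.492; D ≈ 2.100; E ≈ 1.810.
root-5 ≈ 2.236; option A is nearest (Δ 0.018).

A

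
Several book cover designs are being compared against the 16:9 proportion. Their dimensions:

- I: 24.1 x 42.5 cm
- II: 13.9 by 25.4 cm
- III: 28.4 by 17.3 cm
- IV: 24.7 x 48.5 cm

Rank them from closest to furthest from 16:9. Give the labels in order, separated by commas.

I, II, III, IV

I: 42.5/24.1 ≈ 1.763 → |1.763 − 1.778| = 0.015
II: 25.4/13.9 ≈ 1.827 → |1.827 − 1.778| = 0.049
III: 28.4/17.3 ≈ 1.642 → |1.642 − 1.778| = 0.136
IV: 48.5/24.7 ≈ 1.964 → |1.964 − 1.778| = 0.186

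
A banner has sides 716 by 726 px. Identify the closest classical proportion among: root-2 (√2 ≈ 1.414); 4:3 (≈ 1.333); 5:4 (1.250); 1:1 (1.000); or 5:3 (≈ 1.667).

726/716 ≈ 1.014. Nearest candidates are 1:1 (1.000, off by 0.014) and 5:4 (1.250, off by 0.236).

1:1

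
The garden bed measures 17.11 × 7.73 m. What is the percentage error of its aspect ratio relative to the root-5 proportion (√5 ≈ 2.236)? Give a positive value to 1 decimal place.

1.0%

Ratio = 17.11 / 7.73 ≈ 2.2135.
Ideal root-5 ≈ 2.2361. |2.2135 − 2.2361| / 2.2361 ≈ 1.01% → 1.0%.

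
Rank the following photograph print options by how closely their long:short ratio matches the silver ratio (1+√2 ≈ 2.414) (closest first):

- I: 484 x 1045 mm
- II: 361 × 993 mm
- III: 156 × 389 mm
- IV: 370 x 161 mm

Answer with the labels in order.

III, IV, I, II

I: 1045/484 ≈ 2.159 → |2.159 − 2.414| = 0.255
II: 993/361 ≈ 2.751 → |2.751 − 2.414| = 0.337
III: 389/156 ≈ 2.494 → |2.494 − 2.414| = 0.080
IV: 370/161 ≈ 2.298 → |2.298 − 2.414| = 0.116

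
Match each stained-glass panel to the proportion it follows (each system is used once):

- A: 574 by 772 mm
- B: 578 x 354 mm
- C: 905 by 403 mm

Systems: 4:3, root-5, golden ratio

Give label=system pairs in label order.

Ratios: A ≈ 1.345; B ≈ 1.633; C ≈ 2.246.
Targets: 4:3 ≈ 1.333; root-5 ≈ 2.236; golden ratio ≈ 1.618.

A=4:3, B=golden ratio, C=root-5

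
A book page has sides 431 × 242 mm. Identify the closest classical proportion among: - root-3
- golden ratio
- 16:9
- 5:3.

16:9

Ratio = 431 / 242 ≈ 1.781.
Distances: root-3 1.732 (Δ 0.049); golden ratio 1.618 (Δ 0.163); 16:9 1.778 (Δ 0.003); 5:3 1.667 (Δ 0.114).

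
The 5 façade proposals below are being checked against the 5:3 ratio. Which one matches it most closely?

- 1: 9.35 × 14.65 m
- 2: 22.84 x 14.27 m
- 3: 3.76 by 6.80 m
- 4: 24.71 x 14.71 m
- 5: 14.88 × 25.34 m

4

Ratios (long/short): 1 ≈ 1.567; 2 ≈ 1.601; 3 ≈ 1.809; 4 ≈ 1.680; 5 ≈ 1.703.
5:3 ≈ 1.667; option 4 is nearest (Δ 0.013).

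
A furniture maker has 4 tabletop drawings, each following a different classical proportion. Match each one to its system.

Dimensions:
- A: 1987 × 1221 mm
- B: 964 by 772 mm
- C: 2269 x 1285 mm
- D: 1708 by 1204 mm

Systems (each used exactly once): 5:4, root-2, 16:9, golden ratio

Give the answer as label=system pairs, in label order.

A=golden ratio, B=5:4, C=16:9, D=root-2

Ratios: A ≈ 1.627; B ≈ 1.249; C ≈ 1.766; D ≈ 1.419.
Targets: 5:4 ≈ 1.250; root-2 ≈ 1.414; 16:9 ≈ 1.778; golden ratio ≈ 1.618.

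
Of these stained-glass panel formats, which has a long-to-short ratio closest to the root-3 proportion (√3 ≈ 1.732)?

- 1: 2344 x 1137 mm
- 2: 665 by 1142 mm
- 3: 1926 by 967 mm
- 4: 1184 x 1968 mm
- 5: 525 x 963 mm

2

Ratios (long/short): 1 ≈ 2.062; 2 ≈ 1.717; 3 ≈ 1.992; 4 ≈ 1.662; 5 ≈ 1.834.
root-3 ≈ 1.732; option 2 is nearest (Δ 0.015).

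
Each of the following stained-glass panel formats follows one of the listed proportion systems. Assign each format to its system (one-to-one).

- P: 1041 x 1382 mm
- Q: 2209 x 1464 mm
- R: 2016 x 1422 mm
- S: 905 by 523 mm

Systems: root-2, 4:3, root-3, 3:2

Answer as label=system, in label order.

P=4:3, Q=3:2, R=root-2, S=root-3

Ratios: P ≈ 1.328; Q ≈ 1.509; R ≈ 1.418; S ≈ 1.730.
Targets: root-2 ≈ 1.414; 4:3 ≈ 1.333; root-3 ≈ 1.732; 3:2 ≈ 1.500.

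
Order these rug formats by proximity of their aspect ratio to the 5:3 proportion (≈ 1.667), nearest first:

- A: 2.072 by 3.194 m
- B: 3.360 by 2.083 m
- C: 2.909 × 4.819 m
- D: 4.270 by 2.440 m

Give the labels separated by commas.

C, B, D, A

Ratios: A = 3.194 / 2.072 ≈ 1.542; B = 3.360 / 2.083 ≈ 1.613; C = 4.819 / 2.909 ≈ 1.657; D = 4.270 / 2.440 ≈ 1.750.
|Δ from 1.667|: A 0.125; B 0.054; C 0.010; D 0.083.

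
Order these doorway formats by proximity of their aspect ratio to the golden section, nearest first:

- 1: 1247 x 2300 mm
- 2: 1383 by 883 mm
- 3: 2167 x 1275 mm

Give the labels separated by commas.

2, 3, 1

1: 2300/1247 ≈ 1.844 → |1.844 − 1.618| = 0.226
2: 1383/883 ≈ 1.566 → |1.566 − 1.618| = 0.052
3: 2167/1275 ≈ 1.700 → |1.700 − 1.618| = 0.082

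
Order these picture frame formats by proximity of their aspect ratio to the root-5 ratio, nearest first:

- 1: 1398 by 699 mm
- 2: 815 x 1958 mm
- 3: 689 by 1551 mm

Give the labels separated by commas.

1: 1398/699 ≈ 2.000 → |2.000 − 2.236| = 0.236
2: 1958/815 ≈ 2.402 → |2.402 − 2.236| = 0.166
3: 1551/689 ≈ 2.251 → |2.251 − 2.236| = 0.015

3, 2, 1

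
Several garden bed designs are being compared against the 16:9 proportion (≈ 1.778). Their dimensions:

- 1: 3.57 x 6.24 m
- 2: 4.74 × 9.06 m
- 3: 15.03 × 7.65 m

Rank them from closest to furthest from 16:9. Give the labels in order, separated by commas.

1, 2, 3

Ratios: 1 = 6.24 / 3.57 ≈ 1.748; 2 = 9.06 / 4.74 ≈ 1.911; 3 = 15.03 / 7.65 ≈ 1.965.
|Δ from 1.778|: 1 0.030; 2 0.133; 3 0.187.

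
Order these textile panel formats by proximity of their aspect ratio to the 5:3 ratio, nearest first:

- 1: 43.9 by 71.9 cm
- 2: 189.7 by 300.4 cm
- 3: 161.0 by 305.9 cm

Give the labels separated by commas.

1: 71.9/43.9 ≈ 1.638 → |1.638 − 1.667| = 0.029
2: 300.4/189.7 ≈ 1.584 → |1.584 − 1.667| = 0.083
3: 305.9/161.0 ≈ 1.900 → |1.900 − 1.667| = 0.233

1, 2, 3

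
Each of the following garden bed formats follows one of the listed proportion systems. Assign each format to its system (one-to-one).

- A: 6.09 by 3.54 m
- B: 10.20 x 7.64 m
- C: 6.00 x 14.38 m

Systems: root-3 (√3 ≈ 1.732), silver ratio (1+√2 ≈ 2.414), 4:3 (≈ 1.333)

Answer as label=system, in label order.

A=root-3, B=4:3, C=silver ratio

Ratios: A ≈ 1.720; B ≈ 1.335; C ≈ 2.397.
Targets: root-3 ≈ 1.732; silver ratio ≈ 2.414; 4:3 ≈ 1.333.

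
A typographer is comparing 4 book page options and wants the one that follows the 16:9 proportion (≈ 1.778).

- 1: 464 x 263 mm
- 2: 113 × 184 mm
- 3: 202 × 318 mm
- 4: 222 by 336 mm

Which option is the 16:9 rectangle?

Ratios (long/short): 1 ≈ 1.764; 2 ≈ 1.628; 3 ≈ 1.574; 4 ≈ 1.514.
16:9 ≈ 1.778; option 1 is nearest (Δ 0.014).

1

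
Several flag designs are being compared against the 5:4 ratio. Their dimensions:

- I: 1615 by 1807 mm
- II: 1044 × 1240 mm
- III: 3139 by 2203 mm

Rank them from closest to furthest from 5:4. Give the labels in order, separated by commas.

Ratios: I = 1807 / 1615 ≈ 1.119; II = 1240 / 1044 ≈ 1.188; III = 3139 / 2203 ≈ 1.425.
|Δ from 1.250|: I 0.131; II 0.062; III 0.175.

II, I, III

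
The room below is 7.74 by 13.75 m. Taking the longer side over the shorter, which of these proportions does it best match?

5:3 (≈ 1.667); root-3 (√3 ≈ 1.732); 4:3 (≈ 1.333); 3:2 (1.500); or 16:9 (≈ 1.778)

16:9

Ratio = 13.75 / 7.74 ≈ 1.776.
Distances: 5:3 1.667 (Δ 0.109); root-3 1.732 (Δ 0.044); 4:3 1.333 (Δ 0.443); 3:2 1.500 (Δ 0.276); 16:9 1.778 (Δ 0.002).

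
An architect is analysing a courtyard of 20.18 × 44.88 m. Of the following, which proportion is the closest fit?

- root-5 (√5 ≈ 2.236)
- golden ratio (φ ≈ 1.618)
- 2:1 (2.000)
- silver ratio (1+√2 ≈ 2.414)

Ratio = 44.88 / 20.18 ≈ 2.224.
Distances: root-5 2.236 (Δ 0.012); golden ratio 1.618 (Δ 0.606); 2:1 2.000 (Δ 0.224); silver ratio 2.414 (Δ 0.190).

root-5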